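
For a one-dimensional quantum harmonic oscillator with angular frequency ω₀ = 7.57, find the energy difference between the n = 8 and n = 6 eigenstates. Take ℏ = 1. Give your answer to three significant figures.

E_n = ℏω₀(n + ½), so ΔE = (8 − 6) ℏω₀ = 2 × 7.57 = 15.14.

ΔE = 15.1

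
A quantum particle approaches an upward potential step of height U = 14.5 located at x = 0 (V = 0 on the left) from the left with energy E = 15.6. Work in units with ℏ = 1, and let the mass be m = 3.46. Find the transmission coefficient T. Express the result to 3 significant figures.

T = 0.663

The wavenumbers are k₁ = √(2mE)/ℏ = 10.39 on the left and k₂ = √(2m(E − U))/ℏ = 2.759 on the right.
Matching ψ and ψ′ at x = 0 gives r = (k₁ − k₂)/(k₁ + k₂), so R = r² = 0.3368 and T = 1 − R = 0.6632.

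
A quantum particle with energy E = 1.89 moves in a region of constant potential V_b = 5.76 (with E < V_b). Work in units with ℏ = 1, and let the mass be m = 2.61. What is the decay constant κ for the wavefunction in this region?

κ = 4.49

Since E < V_b the TISE in this region is ψ'' = κ²ψ with κ = √(2m(V_b − E))/ℏ.
κ = √(2 × 2.61 × 3.87) = 4.495.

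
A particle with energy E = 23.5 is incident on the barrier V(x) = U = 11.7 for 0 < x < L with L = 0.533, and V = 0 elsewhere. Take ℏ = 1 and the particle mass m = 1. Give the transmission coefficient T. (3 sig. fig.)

E > U: inside the barrier k₂ = √(2m(E − U))/ℏ = 4.858, k₂L = 2.589.
Matching at both interfaces gives T⁻¹ = 1 + U² sin²(k₂L) / [4E(E − U)] = 1.034, hence T = 0.967.

T = 0.967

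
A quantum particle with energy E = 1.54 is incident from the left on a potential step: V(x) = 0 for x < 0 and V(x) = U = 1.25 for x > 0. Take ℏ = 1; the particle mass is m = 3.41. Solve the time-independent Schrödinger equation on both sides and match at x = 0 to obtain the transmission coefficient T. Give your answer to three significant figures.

T = 0.844

The wavenumbers are k₁ = √(2mE)/ℏ = 3.241 on the left and k₂ = √(2m(E − U))/ℏ = 1.406 on the right.
Matching ψ and ψ′ at x = 0 gives r = (k₁ − k₂)/(k₁ + k₂), so R = r² = 0.1558 and T = 1 − R = 0.8442.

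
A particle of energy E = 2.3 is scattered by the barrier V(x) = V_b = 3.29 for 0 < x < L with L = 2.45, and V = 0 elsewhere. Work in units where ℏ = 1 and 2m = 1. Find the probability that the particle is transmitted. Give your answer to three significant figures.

T = 0.0254

Since E < V_b the interior solution is evanescent with decay constant κ = √(2m(V_b − E))/ℏ = 0.9950.
κL = 2.438, sinh(κL) = 5.680.
The exact tunnelling result is T⁻¹ = 1 + V_b² sinh²(κL) / [4E(V_b − E)] = 39.34, so T = 0.0254.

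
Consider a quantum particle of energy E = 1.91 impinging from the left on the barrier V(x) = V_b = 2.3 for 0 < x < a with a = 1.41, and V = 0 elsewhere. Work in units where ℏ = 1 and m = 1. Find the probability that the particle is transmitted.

Since E < V_b the interior solution is evanescent with decay constant κ = √(2m(V_b − E))/ℏ = 0.8832.
κa = 1.245, sinh(κa) = 1.593.
The exact tunnelling result is T⁻¹ = 1 + V_b² sinh²(κa) / [4E(V_b − E)] = 5.505, so T = 0.182.

T = 0.182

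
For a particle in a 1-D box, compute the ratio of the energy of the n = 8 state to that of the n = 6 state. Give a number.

Since E_n ∝ n², the ratio is (8/6)² = 1.77778.

1.77778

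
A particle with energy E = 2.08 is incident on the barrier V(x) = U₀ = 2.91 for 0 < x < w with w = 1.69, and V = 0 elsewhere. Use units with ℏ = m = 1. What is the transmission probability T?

T = 0.0412

E < U₀: inside the barrier ψ ∝ e^{±κx} with κ = √(2m(U₀ − E))/ℏ = 1.288.
κw = 2.177, sinh(κw) = 4.355.
The exact tunnelling result is T⁻¹ = 1 + U₀² sinh²(κw) / [4E(U₀ − E)] = 24.26, so T = 0.0412.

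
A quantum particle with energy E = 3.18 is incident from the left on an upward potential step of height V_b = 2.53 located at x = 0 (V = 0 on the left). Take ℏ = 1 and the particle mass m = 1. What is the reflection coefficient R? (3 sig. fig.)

R = 0.142

The wavenumbers are k₁ = √(2mE)/ℏ = 2.522 on the left and k₂ = √(2m(E − V_b))/ℏ = 1.140 on the right.
Continuity of ψ and ψ′ at the step yields the reflection amplitude r = (k₁ − k₂)/(k₁ + k₂) = 0.3773; thus R = |r|² = 0.1424, T = 0.8576.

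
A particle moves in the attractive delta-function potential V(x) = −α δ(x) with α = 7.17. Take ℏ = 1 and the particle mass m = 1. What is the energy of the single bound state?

The bound state is ψ(x) = √κ e^{−κ|x|}. The derivative jump ψ'(0⁺) − ψ'(0⁻) = −(2mα/ℏ²)ψ(0) fixes κ = mα/ℏ² = 7.170.
Then E = −ℏ²κ²/(2m) = −mα²/(2ℏ²) = -25.70.

E = -25.7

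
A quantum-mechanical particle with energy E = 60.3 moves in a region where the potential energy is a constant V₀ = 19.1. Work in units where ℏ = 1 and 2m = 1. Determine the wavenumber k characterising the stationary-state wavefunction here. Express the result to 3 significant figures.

k = 6.42

With E > V₀ the solution is oscillatory, ψ ∝ e^{±ikx} with k = √(2m(E − V₀))/ℏ.
k = √(2 × 0.5 × 41.2) = 6.419.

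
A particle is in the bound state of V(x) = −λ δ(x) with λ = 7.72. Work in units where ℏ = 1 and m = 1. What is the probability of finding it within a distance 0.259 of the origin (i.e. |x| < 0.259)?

The normalised bound state is ψ = √κ e^{−κ|x|} with κ = mλ/ℏ² = 7.720.
P(|x| < d) = ∫_{−d}^{d} κ e^{−2κ|x|} dx = 1 − e^{−2κd} = 1 − e^{−3.999} = 0.9817.

P = 0.982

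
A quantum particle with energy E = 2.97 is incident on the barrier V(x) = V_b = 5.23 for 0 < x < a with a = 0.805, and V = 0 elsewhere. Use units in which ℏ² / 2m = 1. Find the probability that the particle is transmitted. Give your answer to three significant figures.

T = 0.296

E < V_b: inside the barrier ψ ∝ e^{±κx} with κ = √(2m(V_b − E))/ℏ = 1.503.
κa = 1.210, sinh(κa) = 1.528.
Matching ψ, ψ′ at both faces gives T = [1 + V_b² sinh²(κa) / (4E(V_b − E))]⁻¹ = 1/3.379 = 0.296.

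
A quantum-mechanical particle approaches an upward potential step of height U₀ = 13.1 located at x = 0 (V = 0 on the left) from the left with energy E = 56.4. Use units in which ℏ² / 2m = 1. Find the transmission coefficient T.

The wavenumbers are k₁ = √(2mE)/ℏ = 7.510 on the left and k₂ = √(2m(E − U₀))/ℏ = 6.580 on the right.
Matching ψ and ψ′ at x = 0 gives r = (k₁ − k₂)/(k₁ + k₂), so R = r² = 0.004354 and T = 1 − R = 0.9956.

T = 0.996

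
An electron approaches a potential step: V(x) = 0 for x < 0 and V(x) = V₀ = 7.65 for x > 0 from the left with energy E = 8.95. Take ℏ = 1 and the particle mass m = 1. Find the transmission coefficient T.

On each side the TISE gives plane waves with k = √(2m(E − V))/ℏ: k₁ = √(2·1·8.95) = 4.231, k₂ = √(2·1·1.3) = 1.612.
Matching ψ and ψ′ at x = 0 gives r = (k₁ − k₂)/(k₁ + k₂), so R = r² = 0.2008 and T = 1 − R = 0.7992.

T = 0.799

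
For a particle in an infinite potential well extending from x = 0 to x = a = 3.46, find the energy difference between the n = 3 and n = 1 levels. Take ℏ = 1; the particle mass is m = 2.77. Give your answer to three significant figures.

E_n = n²π²ℏ²/(2ma²), so ΔE = (3² − 1²) π²ℏ²/(2ma²).
ΔE = 8 × π² / (2 × 2.77 × 3.46²) = 1.190.

ΔE = 1.19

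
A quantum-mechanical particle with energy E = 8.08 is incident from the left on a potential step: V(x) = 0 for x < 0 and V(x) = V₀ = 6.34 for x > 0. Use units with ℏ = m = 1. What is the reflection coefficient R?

The wavenumbers are k₁ = √(2mE)/ℏ = 4.020 on the left and k₂ = √(2m(E − V₀))/ℏ = 1.865 on the right.
Matching ψ and ψ′ at x = 0 gives r = (k₁ − k₂)/(k₁ + k₂), so R = r² = 0.1340 and T = 1 − R = 0.8660.

R = 0.134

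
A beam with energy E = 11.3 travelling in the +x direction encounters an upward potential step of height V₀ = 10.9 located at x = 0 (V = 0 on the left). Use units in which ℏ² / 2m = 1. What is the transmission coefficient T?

The wavenumbers are k₁ = √(2mE)/ℏ = 3.362 on the left and k₂ = √(2m(E − V₀))/ℏ = 0.6325 on the right.
Continuity of ψ and ψ′ at the step yields the reflection amplitude r = (k₁ − k₂)/(k₁ + k₂) = 0.6833; thus R = |r|² = 0.4669, T = 0.5331.

T = 0.533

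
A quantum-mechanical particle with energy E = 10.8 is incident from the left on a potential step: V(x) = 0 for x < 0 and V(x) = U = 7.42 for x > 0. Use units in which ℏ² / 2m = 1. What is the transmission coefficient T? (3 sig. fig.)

T = 0.920

The wavenumbers are k₁ = √(2mE)/ℏ = 3.286 on the left and k₂ = √(2m(E − U))/ℏ = 1.838 on the right.
Continuity of ψ and ψ′ at the step yields the reflection amplitude r = (k₁ − k₂)/(k₁ + k₂) = 0.2825; thus R = |r|² = 0.07982, T = 0.9202.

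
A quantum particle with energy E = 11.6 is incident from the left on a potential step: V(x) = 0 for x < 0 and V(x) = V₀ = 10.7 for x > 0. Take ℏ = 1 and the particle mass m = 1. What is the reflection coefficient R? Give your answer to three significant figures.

R = 0.318

The wavenumbers are k₁ = √(2mE)/ℏ = 4.817 on the left and k₂ = √(2m(E − V₀))/ℏ = 1.342 on the right.
Matching ψ and ψ′ at x = 0 gives r = (k₁ − k₂)/(k₁ + k₂), so R = r² = 0.3184 and T = 1 − R = 0.6816.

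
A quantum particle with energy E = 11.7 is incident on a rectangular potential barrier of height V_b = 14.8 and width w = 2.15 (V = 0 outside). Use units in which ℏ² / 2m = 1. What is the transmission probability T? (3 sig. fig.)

Since E < V_b the interior solution is evanescent with decay constant κ = √(2m(V_b − E))/ℏ = 1.761.
κw = 3.785, sinh(κw) = 22.02.
The exact tunnelling result is T⁻¹ = 1 + V_b² sinh²(κw) / [4E(V_b − E)] = 732.8, so T = 0.00136.

T = 0.00136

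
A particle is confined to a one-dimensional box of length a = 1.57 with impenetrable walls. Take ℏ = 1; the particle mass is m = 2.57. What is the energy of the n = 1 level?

E = 0.779

The infinite-well eigenfunctions ψ_n = √(2/a) sin(nπx/a) vanish at both walls, giving E_n = n²π²ℏ²/(2ma²).
E_1 = 1² × π² / (2 × 2.57 × 1.57²) = 0.7790.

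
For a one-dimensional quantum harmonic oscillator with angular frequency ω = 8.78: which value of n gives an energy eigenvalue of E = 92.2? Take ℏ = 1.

n = 10

Invert E_n = (n + ½)ℏω: n = E/ℏω − ½ = 10.001, so n = 10.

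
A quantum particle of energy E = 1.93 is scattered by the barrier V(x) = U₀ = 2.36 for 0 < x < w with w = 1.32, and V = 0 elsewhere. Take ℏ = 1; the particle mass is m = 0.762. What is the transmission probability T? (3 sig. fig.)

Since E < U₀ the interior solution is evanescent with decay constant κ = √(2m(U₀ − E))/ℏ = 0.8095.
κw = 1.069, sinh(κw) = 1.284.
The exact tunnelling result is T⁻¹ = 1 + U₀² sinh²(κw) / [4E(U₀ − E)] = 3.765, so T = 0.266.

T = 0.266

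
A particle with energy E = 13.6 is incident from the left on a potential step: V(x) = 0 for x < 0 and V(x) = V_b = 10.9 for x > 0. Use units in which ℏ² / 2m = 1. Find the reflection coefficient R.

R = 0.147

On each side the TISE gives plane waves with k = √(2m(E − V))/ℏ: k₁ = √(2·½·13.6) = 3.688, k₂ = √(2·½·2.7) = 1.643.
Continuity of ψ and ψ′ at the step yields the reflection amplitude r = (k₁ − k₂)/(k₁ + k₂) = 0.3835; thus R = |r|² = 0.1471, T = 0.8529.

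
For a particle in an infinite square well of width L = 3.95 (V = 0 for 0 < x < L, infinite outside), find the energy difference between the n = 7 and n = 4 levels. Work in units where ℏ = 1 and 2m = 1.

ΔE = 20.9

E_n = n²π²ℏ²/(2mL²), so ΔE = (7² − 4²) π²ℏ²/(2mL²).
ΔE = 33 × π² / (2 × 0.5 × 3.95²) = 20.87.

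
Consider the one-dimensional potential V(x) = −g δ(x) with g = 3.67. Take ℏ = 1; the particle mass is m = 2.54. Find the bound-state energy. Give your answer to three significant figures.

E = -17.1

For x ≠ 0 the bound state is ψ ∝ e^{−κ|x|}; integrating the TISE across the delta gives the cusp condition 2κ = 2mg/ℏ², so κ = 9.322.
Then E = −ℏ²κ²/(2m) = −mg²/(2ℏ²) = -17.11.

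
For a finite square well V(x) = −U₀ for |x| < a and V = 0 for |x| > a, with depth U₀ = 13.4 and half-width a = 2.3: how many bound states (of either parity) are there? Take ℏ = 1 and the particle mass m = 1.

The dimensionless depth is z₀ = a√(2mU₀)/ℏ = 2.3 × √(26.80) = 11.91.
The even/odd transcendental equations gain one root per π/2 in z₀, giving N = 1 + ⌊2z₀/π⌋ = 1 + ⌊7.580⌋ = 8.

N = 8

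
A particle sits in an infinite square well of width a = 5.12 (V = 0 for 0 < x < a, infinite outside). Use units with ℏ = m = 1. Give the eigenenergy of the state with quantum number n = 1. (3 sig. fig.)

The infinite-well eigenfunctions ψ_n = √(2/a) sin(nπx/a) vanish at both walls, giving E_n = n²π²ℏ²/(2ma²).
E_1 = 1² × π² / (2 × 1 × 5.12²) = 0.1882.

E = 0.188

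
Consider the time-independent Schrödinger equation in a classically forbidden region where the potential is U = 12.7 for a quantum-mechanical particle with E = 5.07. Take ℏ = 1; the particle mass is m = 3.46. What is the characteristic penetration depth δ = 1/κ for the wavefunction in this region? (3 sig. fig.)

δ = 0.138

Since E < U the TISE in this region is ψ'' = κ²ψ with κ = √(2m(U − E))/ℏ.
κ = √(2 × 3.46 × 7.63) = 7.266. The penetration depth is δ = 1/κ = 0.138.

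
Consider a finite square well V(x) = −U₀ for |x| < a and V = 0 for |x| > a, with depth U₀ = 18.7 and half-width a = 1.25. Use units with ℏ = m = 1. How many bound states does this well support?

N = 5

The dimensionless depth is z₀ = a√(2mU₀)/ℏ = 1.25 × √(37.40) = 7.644.
A new bound state (alternating even/odd) appears each time z₀ passes a multiple of π/2, so N = ⌊2z₀/π⌋ + 1 = ⌊4.867⌋ + 1 = 5.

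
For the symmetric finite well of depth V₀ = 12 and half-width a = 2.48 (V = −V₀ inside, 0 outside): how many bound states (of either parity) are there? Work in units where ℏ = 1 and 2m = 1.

N = 6

The dimensionless depth is z₀ = a√(2mV₀)/ℏ = 2.48 × √(12.00) = 8.591.
A new bound state (alternating even/odd) appears each time z₀ passes a multiple of π/2, so N = ⌊2z₀/π⌋ + 1 = ⌊5.469⌋ + 1 = 6.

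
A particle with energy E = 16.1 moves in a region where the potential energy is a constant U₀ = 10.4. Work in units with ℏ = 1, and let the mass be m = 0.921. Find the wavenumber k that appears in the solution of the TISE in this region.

With E > U₀ the solution is oscillatory, ψ ∝ e^{±ikx} with k = √(2m(E − U₀))/ℏ.
k = √(2 × 0.921 × 5.7) = 3.240.

k = 3.24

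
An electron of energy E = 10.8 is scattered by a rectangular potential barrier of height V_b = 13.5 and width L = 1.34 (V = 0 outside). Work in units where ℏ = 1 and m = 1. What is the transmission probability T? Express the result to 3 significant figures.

Since E < V_b the interior solution is evanescent with decay constant κ = √(2m(V_b − E))/ℏ = 2.324.
κL = 3.114, sinh(κL) = 11.23.
The exact tunnelling result is T⁻¹ = 1 + V_b² sinh²(κL) / [4E(V_b − E)] = 198.1, so T = 0.00505.

T = 0.00505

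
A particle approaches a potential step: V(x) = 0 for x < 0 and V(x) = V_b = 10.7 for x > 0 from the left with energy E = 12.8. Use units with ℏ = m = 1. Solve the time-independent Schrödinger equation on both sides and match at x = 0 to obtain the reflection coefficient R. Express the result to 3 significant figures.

R = 0.179

The wavenumbers are k₁ = √(2mE)/ℏ = 5.060 on the left and k₂ = √(2m(E − V_b))/ℏ = 2.049 on the right.
Continuity of ψ and ψ′ at the step yields the reflection amplitude r = (k₁ − k₂)/(k₁ + k₂) = 0.4234; thus R = |r|² = 0.1793, T = 0.8207.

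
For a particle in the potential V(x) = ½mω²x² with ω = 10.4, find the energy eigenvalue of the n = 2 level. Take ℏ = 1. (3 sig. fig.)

E = 26.0

Using E_n = (n + ½)ℏω: E_2 = 2.5 × 10.4 = 26.00.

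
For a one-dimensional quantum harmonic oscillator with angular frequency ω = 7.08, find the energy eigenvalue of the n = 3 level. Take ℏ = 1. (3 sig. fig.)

E = 24.8

The oscillator eigenvalues are E_n = ℏω(n + ½), so E_3 = 7.08 × 3.5 = 24.78.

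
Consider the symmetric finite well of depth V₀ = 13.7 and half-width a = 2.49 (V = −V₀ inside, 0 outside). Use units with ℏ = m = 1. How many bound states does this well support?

N = 9

The dimensionless depth is z₀ = a√(2mV₀)/ℏ = 2.49 × √(27.40) = 13.03.
The even/odd transcendental equations gain one root per π/2 in z₀, giving N = 1 + ⌊2z₀/π⌋ = 1 + ⌊8.298⌋ = 9.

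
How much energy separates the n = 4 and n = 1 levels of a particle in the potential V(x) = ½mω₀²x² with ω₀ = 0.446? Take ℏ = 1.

E_n = ℏω₀(n + ½), so ΔE = (4 − 1) ℏω₀ = 3 × 0.446 = 1.338.

ΔE = 1.34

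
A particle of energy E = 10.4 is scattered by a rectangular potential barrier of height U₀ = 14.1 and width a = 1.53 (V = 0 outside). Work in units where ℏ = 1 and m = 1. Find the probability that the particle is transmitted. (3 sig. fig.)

T = 0.000751

E < U₀: inside the barrier ψ ∝ e^{±κx} with κ = √(2m(U₀ − E))/ℏ = 2.720.
κa = 4.162, sinh(κa) = 32.09.
Matching ψ, ψ′ at both faces gives T = [1 + U₀² sinh²(κa) / (4E(U₀ − E))]⁻¹ = 1/1331 = 0.000751.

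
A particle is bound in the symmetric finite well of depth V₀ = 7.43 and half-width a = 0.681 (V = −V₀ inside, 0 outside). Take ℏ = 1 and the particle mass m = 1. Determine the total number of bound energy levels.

The dimensionless depth is z₀ = a√(2mV₀)/ℏ = 0.681 × √(14.86) = 2.625.
The even/odd transcendental equations gain one root per π/2 in z₀, giving N = 1 + ⌊2z₀/π⌋ = 1 + ⌊1.671⌋ = 2.

N = 2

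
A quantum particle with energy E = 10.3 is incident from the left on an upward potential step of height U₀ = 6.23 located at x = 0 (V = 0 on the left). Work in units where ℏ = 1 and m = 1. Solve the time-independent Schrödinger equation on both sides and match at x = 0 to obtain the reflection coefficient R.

On each side the TISE gives plane waves with k = √(2m(E − V))/ℏ: k₁ = √(2·1·10.3) = 4.539, k₂ = √(2·1·4.07) = 2.853.
Matching ψ and ψ′ at x = 0 gives r = (k₁ − k₂)/(k₁ + k₂), so R = r² = 0.05200 and T = 1 − R = 0.9480.

R = 0.0520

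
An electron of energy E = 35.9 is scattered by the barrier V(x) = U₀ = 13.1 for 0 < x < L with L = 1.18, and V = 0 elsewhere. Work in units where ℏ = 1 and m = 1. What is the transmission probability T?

T = 0.951

E > U₀: inside the barrier k₂ = √(2m(E − U₀))/ℏ = 6.753, k₂L = 7.968.
Matching at both interfaces gives T⁻¹ = 1 + U₀² sin²(k₂L) / [4E(E − U₀)] = 1.052, hence T = 0.951.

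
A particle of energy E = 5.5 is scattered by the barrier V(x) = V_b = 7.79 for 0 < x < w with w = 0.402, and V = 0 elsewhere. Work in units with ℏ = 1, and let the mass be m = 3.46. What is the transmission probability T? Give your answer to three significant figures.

T = 0.128

Since E < V_b the interior solution is evanescent with decay constant κ = √(2m(V_b − E))/ℏ = 3.981.
κw = 1.600, sinh(κw) = 2.376.
The exact tunnelling result is T⁻¹ = 1 + V_b² sinh²(κw) / [4E(V_b − E)] = 7.802, so T = 0.128.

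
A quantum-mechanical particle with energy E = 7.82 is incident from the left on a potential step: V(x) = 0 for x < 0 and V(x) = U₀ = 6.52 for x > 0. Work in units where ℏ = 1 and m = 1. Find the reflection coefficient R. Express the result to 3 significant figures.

R = 0.177

The wavenumbers are k₁ = √(2mE)/ℏ = 3.955 on the left and k₂ = √(2m(E − U₀))/ℏ = 1.612 on the right.
Continuity of ψ and ψ′ at the step yields the reflection amplitude r = (k₁ − k₂)/(k₁ + k₂) = 0.4207; thus R = |r|² = 0.1770, T = 0.8230.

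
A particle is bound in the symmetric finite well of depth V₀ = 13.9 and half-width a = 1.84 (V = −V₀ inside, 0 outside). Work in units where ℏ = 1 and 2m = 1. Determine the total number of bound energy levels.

N = 5

Define the well-strength parameter z₀ = (a/ℏ)√(2mV₀) = 1.84 × √(2·0.5·13.9) = 6.860.
A new bound state (alternating even/odd) appears each time z₀ passes a multiple of π/2, so N = ⌊2z₀/π⌋ + 1 = ⌊4.367⌋ + 1 = 5.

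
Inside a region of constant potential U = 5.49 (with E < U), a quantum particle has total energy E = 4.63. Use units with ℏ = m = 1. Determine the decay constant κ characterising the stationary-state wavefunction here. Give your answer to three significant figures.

Since E < U the TISE in this region is ψ'' = κ²ψ with κ = √(2m(U − E))/ℏ.
κ = √(2 × 1 × 0.86) = 1.311.

κ = 1.31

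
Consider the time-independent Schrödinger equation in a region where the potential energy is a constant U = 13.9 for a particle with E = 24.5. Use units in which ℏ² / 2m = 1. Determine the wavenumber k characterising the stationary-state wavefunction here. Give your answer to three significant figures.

k = 3.26

With E > U the solution is oscillatory, ψ ∝ e^{±ikx} with k = √(2m(E − U))/ℏ.
k = √(2 × 0.5 × 10.6) = 3.256.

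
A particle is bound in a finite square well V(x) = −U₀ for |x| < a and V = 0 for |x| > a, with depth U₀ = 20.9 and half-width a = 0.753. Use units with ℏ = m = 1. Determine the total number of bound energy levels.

The dimensionless depth is z₀ = a√(2mU₀)/ℏ = 0.753 × √(41.80) = 4.868.
The even/odd transcendental equations gain one root per π/2 in z₀, giving N = 1 + ⌊2z₀/π⌋ = 1 + ⌊3.099⌋ = 4.

N = 4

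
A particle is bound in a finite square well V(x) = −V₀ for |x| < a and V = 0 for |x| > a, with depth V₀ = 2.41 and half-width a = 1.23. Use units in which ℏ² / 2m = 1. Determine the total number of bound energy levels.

N = 2

Define the well-strength parameter z₀ = (a/ℏ)√(2mV₀) = 1.23 × √(2·0.5·2.41) = 1.909.
A new bound state (alternating even/odd) appears each time z₀ passes a multiple of π/2, so N = ⌊2z₀/π⌋ + 1 = ⌊1.216⌋ + 1 = 2.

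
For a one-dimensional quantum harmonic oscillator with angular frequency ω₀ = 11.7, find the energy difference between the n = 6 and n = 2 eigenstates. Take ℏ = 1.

E_n = ℏω₀(n + ½), so ΔE = (6 − 2) ℏω₀ = 4 × 11.7 = 46.80.

ΔE = 46.8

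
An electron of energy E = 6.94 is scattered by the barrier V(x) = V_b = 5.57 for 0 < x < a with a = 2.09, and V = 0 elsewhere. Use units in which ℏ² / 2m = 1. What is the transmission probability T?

T = 0.749

E > V_b: inside the barrier k₂ = √(2m(E − V_b))/ℏ = 1.170, k₂a = 2.446.
Matching at both interfaces gives T⁻¹ = 1 + V_b² sin²(k₂a) / [4E(E − V_b)] = 1.335, hence T = 0.749.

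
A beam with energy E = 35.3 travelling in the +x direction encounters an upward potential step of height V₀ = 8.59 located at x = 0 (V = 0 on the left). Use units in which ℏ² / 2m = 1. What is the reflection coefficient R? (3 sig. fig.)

On each side the TISE gives plane waves with k = √(2m(E − V))/ℏ: k₁ = √(2·½·35.3) = 5.941, k₂ = √(2·½·26.71) = 5.168.
Matching ψ and ψ′ at x = 0 gives r = (k₁ − k₂)/(k₁ + k₂), so R = r² = 0.004844 and T = 1 − R = 0.9952.

R = 0.00484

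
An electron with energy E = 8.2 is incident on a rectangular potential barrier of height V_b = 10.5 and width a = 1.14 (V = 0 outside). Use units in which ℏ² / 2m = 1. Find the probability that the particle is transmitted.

Since E < V_b the interior solution is evanescent with decay constant κ = √(2m(V_b − E))/ℏ = 1.517.
κa = 1.729, sinh(κa) = 2.728.
The exact tunnelling result is T⁻¹ = 1 + V_b² sinh²(κa) / [4E(V_b − E)] = 11.88, so T = 0.0842.

T = 0.0842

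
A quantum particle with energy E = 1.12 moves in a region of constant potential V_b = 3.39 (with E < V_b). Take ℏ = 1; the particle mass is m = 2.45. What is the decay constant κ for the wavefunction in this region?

Since E < V_b the TISE in this region is ψ'' = κ²ψ with κ = √(2m(V_b − E))/ℏ.
κ = √(2 × 2.45 × 2.27) = 3.335.

κ = 3.34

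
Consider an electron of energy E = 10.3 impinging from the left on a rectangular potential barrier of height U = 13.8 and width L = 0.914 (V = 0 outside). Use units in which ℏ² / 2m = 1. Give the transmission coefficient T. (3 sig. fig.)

E < U: inside the barrier ψ ∝ e^{±κx} with κ = √(2m(U − E))/ℏ = 1.871.
κL = 1.710, sinh(κL) = 2.674.
Matching ψ, ψ′ at both faces gives T = [1 + U² sinh²(κL) / (4E(U − E))]⁻¹ = 1/10.44 = 0.0958.

T = 0.0958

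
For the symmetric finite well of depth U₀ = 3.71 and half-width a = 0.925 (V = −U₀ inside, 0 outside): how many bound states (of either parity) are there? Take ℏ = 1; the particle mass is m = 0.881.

The dimensionless depth is z₀ = a√(2mU₀)/ℏ = 0.925 × √(6.537) = 2.365.
The even/odd transcendental equations gain one root per π/2 in z₀, giving N = 1 + ⌊2z₀/π⌋ = 1 + ⌊1.506⌋ = 2.

N = 2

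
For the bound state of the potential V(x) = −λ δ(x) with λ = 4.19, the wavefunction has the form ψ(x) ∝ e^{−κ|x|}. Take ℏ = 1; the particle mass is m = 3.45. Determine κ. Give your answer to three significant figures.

κ = 14.5

Integrate −(ℏ²/2m)ψ'' − λδ(x)ψ = Eψ from −ε to +ε: the ψ'' term gives ψ'(0⁺) − ψ'(0⁻) and the δ term gives −(2mλ/ℏ²)ψ(0).
With ψ ∝ e^{−κ|x|} this yields −2κ = −2mλ/ℏ², so κ = mλ/ℏ² = 14.46.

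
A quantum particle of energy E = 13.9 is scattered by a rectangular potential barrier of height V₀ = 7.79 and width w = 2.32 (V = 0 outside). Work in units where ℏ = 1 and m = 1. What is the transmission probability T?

Above the barrier the interior wavenumber is k₂ = √(2m(E − V₀))/ℏ = 3.496, giving phase k₂w = 8.110.
Matching at both interfaces gives T⁻¹ = 1 + V₀² sin²(k₂w) / [4E(E − V₀)] = 1.167, hence T = 0.857.

T = 0.857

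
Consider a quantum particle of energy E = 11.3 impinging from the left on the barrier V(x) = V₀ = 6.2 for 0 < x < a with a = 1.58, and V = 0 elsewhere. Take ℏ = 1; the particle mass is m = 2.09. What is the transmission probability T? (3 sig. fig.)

T = 0.893

Above the barrier the interior wavenumber is k₂ = √(2m(E − V₀))/ℏ = 4.617, giving phase k₂a = 7.295.
Matching at both interfaces gives T⁻¹ = 1 + V₀² sin²(k₂a) / [4E(E − V₀)] = 1.120, hence T = 0.893.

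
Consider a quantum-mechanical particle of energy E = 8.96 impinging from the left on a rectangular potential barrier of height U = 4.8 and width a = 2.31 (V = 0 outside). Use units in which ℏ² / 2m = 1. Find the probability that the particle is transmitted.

Above the barrier the interior wavenumber is k₂ = √(2m(E − U))/ℏ = 2.040, giving phase k₂a = 4.711.
T = [1 + U² sin²(k₂a) / (4E(E − U))]⁻¹ = 1/1.155 = 0.866.

T = 0.866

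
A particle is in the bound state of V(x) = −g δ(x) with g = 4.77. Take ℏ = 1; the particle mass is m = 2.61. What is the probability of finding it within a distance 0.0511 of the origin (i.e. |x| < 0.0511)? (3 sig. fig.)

P = 0.720

The normalised bound state is ψ = √κ e^{−κ|x|} with κ = mg/ℏ² = 12.45.
P(|x| < d) = ∫_{−d}^{d} κ e^{−2κ|x|} dx = 1 − e^{−2κd} = 1 − e^{−1.272} = 0.7198.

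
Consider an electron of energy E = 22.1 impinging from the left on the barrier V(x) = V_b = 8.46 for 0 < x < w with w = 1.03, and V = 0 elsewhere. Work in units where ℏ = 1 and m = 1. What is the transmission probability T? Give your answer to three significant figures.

E > V_b: inside the barrier k₂ = √(2m(E − V_b))/ℏ = 5.223, k₂w = 5.380.
Matching at both interfaces gives T⁻¹ = 1 + V_b² sin²(k₂w) / [4E(E − V_b)] = 1.037, hence T = 0.965.

T = 0.965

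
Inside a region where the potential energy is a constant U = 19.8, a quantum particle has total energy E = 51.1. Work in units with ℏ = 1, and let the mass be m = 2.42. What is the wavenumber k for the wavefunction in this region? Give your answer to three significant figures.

k = 12.3

With E > U the solution is oscillatory, ψ ∝ e^{±ikx} with k = √(2m(E − U))/ℏ.
k = √(2 × 2.42 × 31.3) = 12.31.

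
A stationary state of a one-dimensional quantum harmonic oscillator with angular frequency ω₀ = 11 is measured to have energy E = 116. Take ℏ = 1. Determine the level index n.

n = 10

Invert E_n = (n + ½)ℏω₀: n = E/ℏω₀ − ½ = 10.045, so n = 10.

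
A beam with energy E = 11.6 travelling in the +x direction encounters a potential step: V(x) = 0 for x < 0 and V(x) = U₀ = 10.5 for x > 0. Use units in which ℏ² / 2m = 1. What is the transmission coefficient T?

T = 0.720

The wavenumbers are k₁ = √(2mE)/ℏ = 3.406 on the left and k₂ = √(2m(E − U₀))/ℏ = 1.049 on the right.
Matching ψ and ψ′ at x = 0 gives r = (k₁ − k₂)/(k₁ + k₂), so R = r² = 0.2800 and T = 1 − R = 0.7200.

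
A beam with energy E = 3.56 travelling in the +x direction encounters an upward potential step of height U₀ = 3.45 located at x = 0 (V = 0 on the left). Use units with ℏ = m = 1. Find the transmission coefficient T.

The wavenumbers are k₁ = √(2mE)/ℏ = 2.668 on the left and k₂ = √(2m(E − U₀))/ℏ = 0.4690 on the right.
Continuity of ψ and ψ′ at the step yields the reflection amplitude r = (k₁ − k₂)/(k₁ + k₂) = 0.7010; thus R = |r|² = 0.4914, T = 0.5086.

T = 0.509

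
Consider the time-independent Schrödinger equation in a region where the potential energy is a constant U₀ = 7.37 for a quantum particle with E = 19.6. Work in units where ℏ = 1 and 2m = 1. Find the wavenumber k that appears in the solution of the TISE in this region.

With E > U₀ the solution is oscillatory, ψ ∝ e^{±ikx} with k = √(2m(E − U₀))/ℏ.
k = √(2 × 0.5 × 12.23) = 3.497.

k = 3.50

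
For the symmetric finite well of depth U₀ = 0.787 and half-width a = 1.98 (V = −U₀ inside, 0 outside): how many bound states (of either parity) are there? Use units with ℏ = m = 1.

N = 2

The dimensionless depth is z₀ = a√(2mU₀)/ℏ = 1.98 × √(1.574) = 2.484.
The even/odd transcendental equations gain one root per π/2 in z₀, giving N = 1 + ⌊2z₀/π⌋ = 1 + ⌊1.581⌋ = 2.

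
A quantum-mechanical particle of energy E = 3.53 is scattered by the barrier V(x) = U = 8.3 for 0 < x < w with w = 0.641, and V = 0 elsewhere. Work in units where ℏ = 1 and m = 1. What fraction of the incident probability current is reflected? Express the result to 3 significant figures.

R = 0.928

Since E < U the interior solution is evanescent with decay constant κ = √(2m(U − E))/ℏ = 3.089.
κw = 1.980, sinh(κw) = 3.552.
The exact tunnelling result is T⁻¹ = 1 + U² sinh²(κw) / [4E(U − E)] = 13.90, so T = 0.0719.
R = 1 − T = 0.928.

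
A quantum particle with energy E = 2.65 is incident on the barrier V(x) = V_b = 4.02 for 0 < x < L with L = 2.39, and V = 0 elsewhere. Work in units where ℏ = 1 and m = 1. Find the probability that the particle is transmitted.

T = 0.00132

Since E < V_b the interior solution is evanescent with decay constant κ = √(2m(V_b − E))/ℏ = 1.655.
κL = 3.956, sinh(κL) = 26.12.
Matching ψ, ψ′ at both faces gives T = [1 + V_b² sinh²(κL) / (4E(V_b − E))]⁻¹ = 1/760.1 = 0.00132.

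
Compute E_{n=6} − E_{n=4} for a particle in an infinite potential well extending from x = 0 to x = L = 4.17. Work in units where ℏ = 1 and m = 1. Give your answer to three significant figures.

E_n = n²π²ℏ²/(2mL²), so ΔE = (6² − 4²) π²ℏ²/(2mL²).
ΔE = 20 × π² / (2 × 1 × 4.17²) = 5.676.

ΔE = 5.68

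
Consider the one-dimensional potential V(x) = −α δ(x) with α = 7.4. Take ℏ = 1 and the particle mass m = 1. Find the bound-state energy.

E = -27.4

For x ≠ 0 the bound state is ψ ∝ e^{−κ|x|}; integrating the TISE across the delta gives the cusp condition 2κ = 2mα/ℏ², so κ = 7.400.
Then E = −ℏ²κ²/(2m) = −mα²/(2ℏ²) = -27.38.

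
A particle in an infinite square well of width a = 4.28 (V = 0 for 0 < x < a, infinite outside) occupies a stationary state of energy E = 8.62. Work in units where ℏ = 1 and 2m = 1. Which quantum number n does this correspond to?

For an infinite well E_n = n²π²ℏ²/(2ma²), so n = (a/πℏ)√(2mE).
n = (4.28/π) × √(2 × 0.5 × 8.62) = 4.000 → n = 4.

n = 4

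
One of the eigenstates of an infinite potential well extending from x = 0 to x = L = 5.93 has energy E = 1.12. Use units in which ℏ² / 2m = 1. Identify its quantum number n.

n = 2

For an infinite well E_n = n²π²ℏ²/(2mL²), so n = (L/πℏ)√(2mE).
n = (5.93/π) × √(2 × 0.5 × 1.12) = 1.998 → n = 2.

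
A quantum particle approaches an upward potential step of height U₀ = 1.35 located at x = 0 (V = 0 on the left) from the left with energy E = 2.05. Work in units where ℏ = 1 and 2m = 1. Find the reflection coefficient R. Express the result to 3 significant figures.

R = 0.0688

On each side the TISE gives plane waves with k = √(2m(E − V))/ℏ: k₁ = √(2·½·2.05) = 1.432, k₂ = √(2·½·0.7) = 0.8367.
Matching ψ and ψ′ at x = 0 gives r = (k₁ − k₂)/(k₁ + k₂), so R = r² = 0.06883 and T = 1 − R = 0.9312.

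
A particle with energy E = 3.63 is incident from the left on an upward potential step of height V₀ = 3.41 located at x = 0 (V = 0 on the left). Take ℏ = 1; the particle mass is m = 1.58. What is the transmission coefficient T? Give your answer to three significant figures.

T = 0.634

On each side the TISE gives plane waves with k = √(2m(E − V))/ℏ: k₁ = √(2·1.58·3.63) = 3.387, k₂ = √(2·1.58·0.22) = 0.8338.
Matching ψ and ψ′ at x = 0 gives r = (k₁ − k₂)/(k₁ + k₂), so R = r² = 0.3659 and T = 1 − R = 0.6341.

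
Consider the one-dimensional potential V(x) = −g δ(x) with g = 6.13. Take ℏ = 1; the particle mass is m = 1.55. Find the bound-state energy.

E = -29.1

The bound state is ψ(x) = √κ e^{−κ|x|}. The derivative jump ψ'(0⁺) − ψ'(0⁻) = −(2mg/ℏ²)ψ(0) fixes κ = mg/ℏ² = 9.502.
Then E = −ℏ²κ²/(2m) = −mg²/(2ℏ²) = -29.12.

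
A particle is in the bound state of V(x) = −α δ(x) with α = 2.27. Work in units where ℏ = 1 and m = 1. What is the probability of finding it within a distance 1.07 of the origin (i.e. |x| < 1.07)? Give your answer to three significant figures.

P = 0.992

The normalised bound state is ψ = √κ e^{−κ|x|} with κ = mα/ℏ² = 2.270.
P(|x| < d) = ∫_{−d}^{d} κ e^{−2κ|x|} dx = 1 − e^{−2κd} = 1 − e^{−4.858} = 0.9922.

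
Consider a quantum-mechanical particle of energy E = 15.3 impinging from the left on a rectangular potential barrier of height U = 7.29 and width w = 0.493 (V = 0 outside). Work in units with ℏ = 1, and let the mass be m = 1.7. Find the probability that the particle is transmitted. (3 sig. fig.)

E > U: inside the barrier k₂ = √(2m(E − U))/ℏ = 5.219, k₂w = 2.573.
T = [1 + U² sin²(k₂w) / (4E(E − U))]⁻¹ = 1/1.031 = 0.970.

T = 0.970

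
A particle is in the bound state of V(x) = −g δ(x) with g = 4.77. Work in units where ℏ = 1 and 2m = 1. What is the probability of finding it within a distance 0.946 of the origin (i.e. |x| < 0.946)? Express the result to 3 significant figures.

The normalised bound state is ψ = √κ e^{−κ|x|} with κ = mg/ℏ² = 2.385.
P(|x| < d) = ∫_{−d}^{d} κ e^{−2κ|x|} dx = 1 − e^{−2κd} = 1 − e^{−4.512} = 0.9890.

P = 0.989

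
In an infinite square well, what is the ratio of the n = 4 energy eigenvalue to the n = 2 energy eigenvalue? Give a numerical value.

E_n = n²π²ℏ²/(2mL²) so the ratio is n₂²/n₁² = 16/4 = 4.

4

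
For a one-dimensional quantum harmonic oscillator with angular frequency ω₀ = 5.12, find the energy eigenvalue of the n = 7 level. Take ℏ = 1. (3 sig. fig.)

E = 38.4

The oscillator eigenvalues are E_n = ℏω₀(n + ½), so E_7 = 5.12 × 7.5 = 38.40.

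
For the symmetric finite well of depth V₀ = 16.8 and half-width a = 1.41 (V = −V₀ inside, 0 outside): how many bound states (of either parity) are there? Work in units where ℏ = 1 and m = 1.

Define the well-strength parameter z₀ = (a/ℏ)√(2mV₀) = 1.41 × √(2·1·16.8) = 8.173.
The even/odd transcendental equations gain one root per π/2 in z₀, giving N = 1 + ⌊2z₀/π⌋ = 1 + ⌊5.203⌋ = 6.

N = 6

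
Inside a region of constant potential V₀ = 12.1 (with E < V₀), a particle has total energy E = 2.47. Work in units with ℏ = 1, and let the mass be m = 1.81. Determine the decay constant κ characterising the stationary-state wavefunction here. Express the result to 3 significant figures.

κ = 5.90

Since E < V₀ the TISE in this region is ψ'' = κ²ψ with κ = √(2m(V₀ − E))/ℏ.
κ = √(2 × 1.81 × 9.63) = 5.904.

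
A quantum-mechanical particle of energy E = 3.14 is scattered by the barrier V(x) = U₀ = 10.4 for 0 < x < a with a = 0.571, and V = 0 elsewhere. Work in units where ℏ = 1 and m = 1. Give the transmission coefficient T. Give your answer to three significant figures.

E < U₀: inside the barrier ψ ∝ e^{±κx} with κ = √(2m(U₀ − E))/ℏ = 3.811.
κa = 2.176, sinh(κa) = 4.348.
The exact tunnelling result is T⁻¹ = 1 + U₀² sinh²(κa) / [4E(U₀ − E)] = 23.42, so T = 0.0427.

T = 0.0427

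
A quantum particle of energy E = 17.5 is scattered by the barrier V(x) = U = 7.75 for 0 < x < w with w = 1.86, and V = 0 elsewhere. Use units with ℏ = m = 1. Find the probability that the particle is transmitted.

T = 0.928

Above the barrier the interior wavenumber is k₂ = √(2m(E − U))/ℏ = 4.416, giving phase k₂w = 8.214.
T = [1 + U² sin²(k₂w) / (4E(E − U))]⁻¹ = 1/1.077 = 0.928.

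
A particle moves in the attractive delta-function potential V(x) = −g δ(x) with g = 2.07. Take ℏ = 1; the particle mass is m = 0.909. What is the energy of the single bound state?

The bound state is ψ(x) = √κ e^{−κ|x|}. The derivative jump ψ'(0⁺) − ψ'(0⁻) = −(2mg/ℏ²)ψ(0) fixes κ = mg/ℏ² = 1.882.
Then E = −ℏ²κ²/(2m) = −mg²/(2ℏ²) = -1.947.

E = -1.95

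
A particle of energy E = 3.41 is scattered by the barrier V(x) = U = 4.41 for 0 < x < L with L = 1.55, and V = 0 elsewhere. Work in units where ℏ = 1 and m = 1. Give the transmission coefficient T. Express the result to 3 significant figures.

E < U: inside the barrier ψ ∝ e^{±κx} with κ = √(2m(U − E))/ℏ = 1.414.
κL = 2.192, sinh(κL) = 4.421.
The exact tunnelling result is T⁻¹ = 1 + U² sinh²(κL) / [4E(U − E)] = 28.87, so T = 0.0346.

T = 0.0346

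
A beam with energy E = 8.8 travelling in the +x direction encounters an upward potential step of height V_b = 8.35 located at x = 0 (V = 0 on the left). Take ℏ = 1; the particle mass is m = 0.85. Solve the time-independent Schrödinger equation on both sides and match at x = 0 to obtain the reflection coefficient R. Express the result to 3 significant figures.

R = 0.398

On each side the TISE gives plane waves with k = √(2m(E − V))/ℏ: k₁ = √(2·0.85·8.8) = 3.868, k₂ = √(2·0.85·0.45) = 0.8746.
Matching ψ and ψ′ at x = 0 gives r = (k₁ − k₂)/(k₁ + k₂), so R = r² = 0.3983 and T = 1 − R = 0.6017.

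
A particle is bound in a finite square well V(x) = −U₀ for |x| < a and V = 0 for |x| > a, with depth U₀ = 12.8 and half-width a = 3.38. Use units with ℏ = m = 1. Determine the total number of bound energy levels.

The dimensionless depth is z₀ = a√(2mU₀)/ℏ = 3.38 × √(25.60) = 17.10.
A new bound state (alternating even/odd) appears each time z₀ passes a multiple of π/2, so N = ⌊2z₀/π⌋ + 1 = ⌊10.89⌋ + 1 = 11.

N = 11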